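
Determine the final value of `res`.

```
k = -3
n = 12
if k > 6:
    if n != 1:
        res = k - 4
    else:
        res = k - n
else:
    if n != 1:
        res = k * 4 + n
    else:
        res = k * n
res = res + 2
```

k=-3, n=12
k > 6 is False; n != 1 is True
→ res = k * 4 + n = 0
res = 0+2 = 2

2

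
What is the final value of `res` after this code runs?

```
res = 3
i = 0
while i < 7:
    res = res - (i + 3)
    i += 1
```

i=0: res = 3-3 = 0
i=1: res = 0-4 = -4
i=2: res = (-4)-5 = -9
i=3: res = (-9)-6 = -15
i=4: res = (-15)-7 = -22
i=5: res = (-22)-8 = -30
i=6: res = (-30)-9 = -39

-39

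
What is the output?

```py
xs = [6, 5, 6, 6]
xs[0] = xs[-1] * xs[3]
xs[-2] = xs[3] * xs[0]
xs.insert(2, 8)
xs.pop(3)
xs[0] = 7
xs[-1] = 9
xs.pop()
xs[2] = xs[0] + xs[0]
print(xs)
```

[7, 5, 14]

xs[0] = xs[-1]*xs[3] = 6*6 = 36 → [36, 5, 6, 6]
xs[-2] = xs[3]*xs[0] = 6*36 = 216 → [36, 5, 216, 6]
insert 8 at 2 → [36, 5, 8, 216, 6]
pop(3) removes 216 → [36, 5, 8, 6]
xs[0] = 7 → [7, 5, 8, 6]
xs[-1] = 9 → [7, 5, 8, 9]
pop() removes 9 → [7, 5, 8]
xs[2] = xs[0]+xs[0] = 7+7 = 14 → [7, 5, 14]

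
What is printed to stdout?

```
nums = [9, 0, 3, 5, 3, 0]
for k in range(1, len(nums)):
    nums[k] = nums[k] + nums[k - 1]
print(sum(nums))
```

87

k=1: nums[1] = 0+9 = 9 → [9, 9, 3, 5, 3, 0]
k=2: nums[2] = 3+9 = 12 → [9, 9, 12, 5, 3, 0]
k=3: nums[3] = 5+12 = 17 → [9, 9, 12, 17, 3, 0]
k=4: nums[4] = 3+17 = 20 → [9, 9, 12, 17, 20, 0]
k=5: nums[5] = 0+20 = 20 → [9, 9, 12, 17, 20, 20]
sum = 87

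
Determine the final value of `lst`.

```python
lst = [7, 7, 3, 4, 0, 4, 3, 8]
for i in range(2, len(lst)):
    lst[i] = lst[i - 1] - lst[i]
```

[7, 7, 4, 0, 0, -4, -7, -15]

i=2: lst[2] = 7-3 = 4 → [7, 7, 4, 4, 0, 4, 3, 8]
i=3: lst[3] = 4-4 = 0 → [7, 7, 4, 0, 0, 4, 3, 8]
i=4: lst[4] = 0-0 = 0 → [7, 7, 4, 0, 0, 4, 3, 8]
i=5: lst[5] = 0-4 = -4 → [7, 7, 4, 0, 0, -4, 3, 8]
i=6: lst[6] = (-4)-3 = -7 → [7, 7, 4, 0, 0, -4, -7, 8]
i=7: lst[7] = (-7)-8 = -15 → [7, 7, 4, 0, 0, -4, -7, -15]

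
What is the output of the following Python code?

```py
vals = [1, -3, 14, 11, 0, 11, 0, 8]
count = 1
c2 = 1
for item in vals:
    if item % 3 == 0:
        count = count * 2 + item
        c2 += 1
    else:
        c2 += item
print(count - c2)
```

-53

item=1: not %3==0; c2=2
item=-3: %3==0, count = 1*2+(-3) = -1; c2=3
item=14: not %3==0; c2=17
item=11: not %3==0; c2=28
item=0: %3==0, count = (-1)*2+0 = -2; c2=29
item=11: not %3==0; c2=40
item=0: %3==0, count = (-2)*2+0 = -4; c2=41
item=8: not %3==0; c2=49
count-c2 = (-4)-49 = -53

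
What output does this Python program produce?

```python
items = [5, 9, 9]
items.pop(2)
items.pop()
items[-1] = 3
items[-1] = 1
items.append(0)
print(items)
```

pop(2) removes 9 → [5, 9]
pop() removes 9 → [5]
items[-1] = 3 → [3]
items[-1] = 1 → [1]
append 0 → [1, 0]

[1, 0]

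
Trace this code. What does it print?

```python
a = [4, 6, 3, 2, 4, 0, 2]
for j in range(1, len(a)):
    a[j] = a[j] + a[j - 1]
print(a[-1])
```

21

j=1: a[1] = 6+4 = 10 → [4, 10, 3, 2, 4, 0, 2]
j=2: a[2] = 3+10 = 13 → [4, 10, 13, 2, 4, 0, 2]
j=3: a[3] = 2+13 = 15 → [4, 10, 13, 15, 4, 0, 2]
j=4: a[4] = 4+15 = 19 → [4, 10, 13, 15, 19, 0, 2]
j=5: a[5] = 0+19 = 19 → [4, 10, 13, 15, 19, 19, 2]
j=6: a[6] = 2+19 = 21 → [4, 10, 13, 15, 19, 19, 21]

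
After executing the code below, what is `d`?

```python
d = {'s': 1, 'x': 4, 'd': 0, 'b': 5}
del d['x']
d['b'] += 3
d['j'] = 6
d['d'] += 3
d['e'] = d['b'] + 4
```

del 'x' → {'s': 1, 'd': 0, 'b': 5}
d['b'] = 5+3 = 8 → {'s': 1, 'd': 0, 'b': 8}
d['j'] = 6 → {'s': 1, 'd': 0, 'b': 8, 'j': 6}
d['d'] = 0+3 = 3 → {'s': 1, 'd': 3, 'b': 8, 'j': 6}
d['e'] = d['b']+4 = 12 → {'s': 1, 'd': 3, 'b': 8, 'j': 6, 'e': 12}

{'s': 1, 'd': 3, 'b': 8, 'j': 6, 'e': 12}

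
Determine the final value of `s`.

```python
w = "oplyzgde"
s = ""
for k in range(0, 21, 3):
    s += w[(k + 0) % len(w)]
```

'oydpzel'

k=0: add w[0]='o' → 'o'
k=3: add w[3]='y' → 'oy'
k=6: add w[6]='d' → 'oyd'
k=9: add w[1]='p' → 'oydp'
k=12: add w[4]='z' → 'oydpz'
k=15: add w[7]='e' → 'oydpze'
k=18: add w[2]='l' → 'oydpzel'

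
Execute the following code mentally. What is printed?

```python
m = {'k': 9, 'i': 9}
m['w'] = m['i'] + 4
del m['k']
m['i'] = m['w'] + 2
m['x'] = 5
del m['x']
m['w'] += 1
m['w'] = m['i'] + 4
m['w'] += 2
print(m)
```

{'i': 15, 'w': 21}

m['w'] = m['i']+4 = 13 → {'k': 9, 'i': 9, 'w': 13}
del 'k' → {'i': 9, 'w': 13}
m['i'] = m['w']+2 = 15 → {'i': 15, 'w': 13}
m['x'] = 5 → {'i': 15, 'w': 13, 'x': 5}
del 'x' → {'i': 15, 'w': 13}
m['w'] = 13+1 = 14 → {'i': 15, 'w': 14}
m['w'] = m['i']+4 = 19 → {'i': 15, 'w': 19}
m['w'] = 19+2 = 21 → {'i': 15, 'w': 21}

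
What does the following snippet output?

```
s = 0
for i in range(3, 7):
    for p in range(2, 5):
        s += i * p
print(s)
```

162

i=3,p=2: s = 0+6 = 6
i=3,p=3: s = 6+9 = 15
i=3,p=4: s = 15+12 = 27
i=4,p=2: s = 27+8 = 35
i=4,p=3: s = 35+12 = 47
i=4,p=4: s = 47+16 = 63
i=5,p=2: s = 63+10 = 73
i=5,p=3: s = 73+15 = 88
i=5,p=4: s = 88+20 = 108
i=6,p=2: s = 108+12 = 120
i=6,p=3: s = 120+18 = 138
i=6,p=4: s = 138+24 = 162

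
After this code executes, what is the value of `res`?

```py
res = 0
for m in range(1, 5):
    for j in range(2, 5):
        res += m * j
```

m=1,j=2: res = 0+2 = 2
m=1,j=3: res = 2+3 = 5
m=1,j=4: res = 5+4 = 9
m=2,j=2: res = 9+4 = 13
m=2,j=3: res = 13+6 = 19
m=2,j=4: res = 19+8 = 27
m=3,j=2: res = 27+6 = 33
m=3,j=3: res = 33+9 = 42
m=3,j=4: res = 42+12 = 54
m=4,j=2: res = 54+8 = 62
m=4,j=3: res = 62+12 = 74
m=4,j=4: res = 74+16 = 90

90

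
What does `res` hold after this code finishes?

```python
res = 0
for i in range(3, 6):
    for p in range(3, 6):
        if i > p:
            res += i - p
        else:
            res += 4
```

i=3,p=3: not 3>3, res = 0+4 = 4
i=3,p=4: not 3>4, res = 4+4 = 8
i=3,p=5: not 3>5, res = 8+4 = 12
i=4,p=3: 4>3, res = 12+1 = 13
i=4,p=4: not 4>4, res = 13+4 = 17
i=4,p=5: not 4>5, res = 17+4 = 21
i=5,p=3: 5>3, res = 21+2 = 23
i=5,p=4: 5>4, res = 23+1 = 24
i=5,p=5: not 5>5, res = 24+4 = 28

28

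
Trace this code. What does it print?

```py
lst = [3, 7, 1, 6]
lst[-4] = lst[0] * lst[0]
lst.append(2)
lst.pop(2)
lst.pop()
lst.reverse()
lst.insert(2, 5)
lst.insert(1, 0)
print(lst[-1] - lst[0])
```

lst[-4] = lst[0]*lst[0] = 3*3 = 9 → [9, 7, 1, 6]
append 2 → [9, 7, 1, 6, 2]
pop(2) removes 1 → [9, 7, 6, 2]
pop() removes 2 → [9, 7, 6]
reverse → [6, 7, 9]
insert 5 at 2 → [6, 7, 5, 9]
insert 0 at 1 → [6, 0, 7, 5, 9]
lst[-1]-lst[0] = 9-6 = 3

3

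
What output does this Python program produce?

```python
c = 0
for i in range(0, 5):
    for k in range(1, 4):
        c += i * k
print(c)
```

i=0,k=1: c = 0+0 = 0
i=0,k=2: c = 0+0 = 0
i=0,k=3: c = 0+0 = 0
i=1,k=1: c = 0+1 = 1
i=1,k=2: c = 1+2 = 3
i=1,k=3: c = 3+3 = 6
i=2,k=1: c = 6+2 = 8
i=2,k=2: c = 8+4 = 12
i=2,k=3: c = 12+6 = 18
i=3,k=1: c = 18+3 = 21
i=3,k=2: c = 21+6 = 27
i=3,k=3: c = 27+9 = 36
i=4,k=1: c = 36+4 = 40
i=4,k=2: c = 40+8 = 48
i=4,k=3: c = 48+12 = 60

60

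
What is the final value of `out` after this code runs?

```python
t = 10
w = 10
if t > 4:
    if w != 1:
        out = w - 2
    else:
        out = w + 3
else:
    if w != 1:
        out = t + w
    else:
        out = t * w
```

8

t=10, w=10
t > 4 is True; w != 1 is True
→ out = w - 2 = 8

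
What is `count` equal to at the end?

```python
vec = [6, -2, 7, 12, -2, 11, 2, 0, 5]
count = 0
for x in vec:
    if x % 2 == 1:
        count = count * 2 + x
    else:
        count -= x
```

-21

x=6: not odd, count = 0-6 = -6
x=-2: not odd, count = (-6)-(-2) = -4
x=7: odd, count = (-4)*2+7 = -1
x=12: not odd, count = (-1)-12 = -13
x=-2: not odd, count = (-13)-(-2) = -11
x=11: odd, count = (-11)*2+11 = -11
x=2: not odd, count = (-11)-2 = -13
x=0: not odd, count = (-13)-0 = -13
x=5: odd, count = (-13)*2+5 = -21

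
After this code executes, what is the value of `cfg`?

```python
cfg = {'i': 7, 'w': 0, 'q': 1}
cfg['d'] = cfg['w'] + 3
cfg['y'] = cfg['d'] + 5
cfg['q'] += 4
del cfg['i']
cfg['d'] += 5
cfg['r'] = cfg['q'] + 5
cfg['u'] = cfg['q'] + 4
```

cfg['d'] = cfg['w']+3 = 3 → {'i': 7, 'w': 0, 'q': 1, 'd': 3}
cfg['y'] = cfg['d']+5 = 8 → {'i': 7, 'w': 0, 'q': 1, 'd': 3, 'y': 8}
cfg['q'] = 1+4 = 5 → {'i': 7, 'w': 0, 'q': 5, 'd': 3, 'y': 8}
del 'i' → {'w': 0, 'q': 5, 'd': 3, 'y': 8}
cfg['d'] = 3+5 = 8 → {'w': 0, 'q': 5, 'd': 8, 'y': 8}
cfg['r'] = cfg['q']+5 = 10 → {'w': 0, 'q': 5, 'd': 8, 'y': 8, 'r': 10}
cfg['u'] = cfg['q']+4 = 9 → {'w': 0, 'q': 5, 'd': 8, 'y': 8, 'r': 10, 'u': 9}

{'w': 0, 'q': 5, 'd': 8, 'y': 8, 'r': 10, 'u': 9}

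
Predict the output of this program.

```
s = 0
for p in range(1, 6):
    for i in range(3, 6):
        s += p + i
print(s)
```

105

p=1,i=3: s = 0+4 = 4
p=1,i=4: s = 4+5 = 9
p=1,i=5: s = 9+6 = 15
p=2,i=3: s = 15+5 = 20
p=2,i=4: s = 20+6 = 26
p=2,i=5: s = 26+7 = 33
p=3,i=3: s = 33+6 = 39
p=3,i=4: s = 39+7 = 46
p=3,i=5: s = 46+8 = 54
p=4,i=3: s = 54+7 = 61
p=4,i=4: s = 61+8 = 69
p=4,i=5: s = 69+9 = 78
p=5,i=3: s = 78+8 = 86
p=5,i=4: s = 86+9 = 95
p=5,i=5: s = 95+10 = 105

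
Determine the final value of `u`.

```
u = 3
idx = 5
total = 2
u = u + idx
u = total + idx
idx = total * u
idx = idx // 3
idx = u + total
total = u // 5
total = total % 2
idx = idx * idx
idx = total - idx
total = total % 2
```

7

u = 3+5 = 8
u = 2+5 = 7
idx = 2*7 = 14
idx = 14//3 = 4
idx = 7+2 = 9
total = 7//5 = 1
total = 1%2 = 1
idx = 9*9 = 81
idx = 1-81 = -80
total = 1%2 = 1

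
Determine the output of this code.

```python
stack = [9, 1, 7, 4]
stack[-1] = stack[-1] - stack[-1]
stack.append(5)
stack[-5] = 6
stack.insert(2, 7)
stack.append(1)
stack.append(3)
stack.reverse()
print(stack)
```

stack[-1] = stack[-1]-stack[-1] = 4-4 = 0 → [9, 1, 7, 0]
append 5 → [9, 1, 7, 0, 5]
stack[-5] = 6 → [6, 1, 7, 0, 5]
insert 7 at 2 → [6, 1, 7, 7, 0, 5]
append 1 → [6, 1, 7, 7, 0, 5, 1]
append 3 → [6, 1, 7, 7, 0, 5, 1, 3]
reverse → [3, 1, 5, 0, 7, 7, 1, 6]

[3, 1, 5, 0, 7, 7, 1, 6]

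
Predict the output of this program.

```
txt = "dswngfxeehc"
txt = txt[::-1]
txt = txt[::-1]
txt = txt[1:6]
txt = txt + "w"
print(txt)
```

reverse → 'cheexfgnwsd'
reverse → 'dswngfxeehc'
slice [1:6] → 'swngf'
+ 'w' → 'swngfw'

swngfw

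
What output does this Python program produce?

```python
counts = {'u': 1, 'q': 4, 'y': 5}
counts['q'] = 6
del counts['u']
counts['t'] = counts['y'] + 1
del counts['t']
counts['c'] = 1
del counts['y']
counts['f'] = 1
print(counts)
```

counts['q'] = 6 → {'u': 1, 'q': 6, 'y': 5}
del 'u' → {'q': 6, 'y': 5}
counts['t'] = counts['y']+1 = 6 → {'q': 6, 'y': 5, 't': 6}
del 't' → {'q': 6, 'y': 5}
counts['c'] = 1 → {'q': 6, 'y': 5, 'c': 1}
del 'y' → {'q': 6, 'c': 1}
counts['f'] = 1 → {'q': 6, 'c': 1, 'f': 1}

{'q': 6, 'c': 1, 'f': 1}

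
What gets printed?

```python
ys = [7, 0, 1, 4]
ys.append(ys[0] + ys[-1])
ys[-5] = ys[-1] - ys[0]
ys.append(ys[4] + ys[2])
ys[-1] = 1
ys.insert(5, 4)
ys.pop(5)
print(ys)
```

[4, 0, 1, 4, 11, 1]

append ys[0]+ys[-1] = 7+4 = 11 → [7, 0, 1, 4, 11]
ys[-5] = ys[-1]-ys[0] = 11-7 = 4 → [4, 0, 1, 4, 11]
append ys[4]+ys[2] = 11+1 = 12 → [4, 0, 1, 4, 11, 12]
ys[-1] = 1 → [4, 0, 1, 4, 11, 1]
insert 4 at 5 → [4, 0, 1, 4, 11, 4, 1]
pop(5) removes 4 → [4, 0, 1, 4, 11, 1]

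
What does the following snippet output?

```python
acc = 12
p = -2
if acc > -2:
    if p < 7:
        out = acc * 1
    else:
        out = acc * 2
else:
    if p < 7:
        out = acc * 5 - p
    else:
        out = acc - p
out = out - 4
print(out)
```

8

acc=12, p=-2
acc > -2 is True; p < 7 is True
→ out = acc * 1 = 12
out = 12-4 = 8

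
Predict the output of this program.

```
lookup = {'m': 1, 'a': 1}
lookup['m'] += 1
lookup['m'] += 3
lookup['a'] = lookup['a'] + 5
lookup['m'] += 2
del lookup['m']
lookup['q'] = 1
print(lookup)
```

lookup['m'] = 1+1 = 2 → {'m': 2, 'a': 1}
lookup['m'] = 2+3 = 5 → {'m': 5, 'a': 1}
lookup['a'] = lookup['a']+5 = 6 → {'m': 5, 'a': 6}
lookup['m'] = 5+2 = 7 → {'m': 7, 'a': 6}
del 'm' → {'a': 6}
lookup['q'] = 1 → {'a': 6, 'q': 1}

{'a': 6, 'q': 1}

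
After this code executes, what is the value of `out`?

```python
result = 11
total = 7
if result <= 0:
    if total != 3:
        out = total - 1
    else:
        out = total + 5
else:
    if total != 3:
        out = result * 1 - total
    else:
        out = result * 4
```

4

result=11, total=7
result <= 0 is False; total != 3 is True
→ out = result * 1 - total = 4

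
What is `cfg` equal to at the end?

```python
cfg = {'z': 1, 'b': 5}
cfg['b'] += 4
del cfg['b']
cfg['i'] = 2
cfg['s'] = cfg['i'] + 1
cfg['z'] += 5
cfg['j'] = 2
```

{'z': 6, 'i': 2, 's': 3, 'j': 2}

cfg['b'] = 5+4 = 9 → {'z': 1, 'b': 9}
del 'b' → {'z': 1}
cfg['i'] = 2 → {'z': 1, 'i': 2}
cfg['s'] = cfg['i']+1 = 3 → {'z': 1, 'i': 2, 's': 3}
cfg['z'] = 1+5 = 6 → {'z': 6, 'i': 2, 's': 3}
cfg['j'] = 2 → {'z': 6, 'i': 2, 's': 3, 'j': 2}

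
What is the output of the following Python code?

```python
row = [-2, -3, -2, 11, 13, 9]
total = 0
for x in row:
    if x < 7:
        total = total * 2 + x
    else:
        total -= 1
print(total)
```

x=-2: <7, total = 0*2+(-2) = -2
x=-3: <7, total = (-2)*2+(-3) = -7
x=-2: <7, total = (-7)*2+(-2) = -16
x=11: not <7, total = (-16)-1 = -17
x=13: not <7, total = (-17)-1 = -18
x=9: not <7, total = (-18)-1 = -19

-19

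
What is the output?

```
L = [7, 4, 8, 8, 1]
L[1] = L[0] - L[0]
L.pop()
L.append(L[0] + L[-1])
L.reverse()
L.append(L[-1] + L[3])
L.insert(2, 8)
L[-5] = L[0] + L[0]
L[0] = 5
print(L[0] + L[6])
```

L[1] = L[0]-L[0] = 7-7 = 0 → [7, 0, 8, 8, 1]
pop() removes 1 → [7, 0, 8, 8]
append L[0]+L[-1] = 7+8 = 15 → [7, 0, 8, 8, 15]
reverse → [15, 8, 8, 0, 7]
append L[-1]+L[3] = 7+0 = 7 → [15, 8, 8, 0, 7, 7]
insert 8 at 2 → [15, 8, 8, 8, 0, 7, 7]
L[-5] = L[0]+L[0] = 15+15 = 30 → [15, 8, 30, 8, 0, 7, 7]
L[0] = 5 → [5, 8, 30, 8, 0, 7, 7]
L[0]+L[6] = 5+7 = 12

12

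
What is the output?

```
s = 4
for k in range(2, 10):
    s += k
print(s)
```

48

k=2: s = 4+2 = 6
k=3: s = 6+3 = 9
k=4: s = 9+4 = 13
k=5: s = 13+5 = 18
k=6: s = 18+6 = 24
k=7: s = 24+7 = 31
k=8: s = 31+8 = 39
k=9: s = 39+9 = 48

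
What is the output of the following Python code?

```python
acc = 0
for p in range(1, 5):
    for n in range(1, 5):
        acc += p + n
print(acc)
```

80

p=1,n=1: acc = 0+2 = 2
p=1,n=2: acc = 2+3 = 5
p=1,n=3: acc = 5+4 = 9
p=1,n=4: acc = 9+5 = 14
p=2,n=1: acc = 14+3 = 17
p=2,n=2: acc = 17+4 = 21
p=2,n=3: acc = 21+5 = 26
p=2,n=4: acc = 26+6 = 32
p=3,n=1: acc = 32+4 = 36
p=3,n=2: acc = 36+5 = 41
p=3,n=3: acc = 41+6 = 47
p=3,n=4: acc = 47+7 = 54
p=4,n=1: acc = 54+5 = 59
p=4,n=2: acc = 59+6 = 65
p=4,n=3: acc = 65+7 = 72
p=4,n=4: acc = 72+8 = 80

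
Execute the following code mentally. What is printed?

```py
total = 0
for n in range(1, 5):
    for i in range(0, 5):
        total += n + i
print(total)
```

90

n=1,i=0: total = 0+1 = 1
n=1,i=1: total = 1+2 = 3
n=1,i=2: total = 3+3 = 6
n=1,i=3: total = 6+4 = 10
n=1,i=4: total = 10+5 = 15
n=2,i=0: total = 15+2 = 17
n=2,i=1: total = 17+3 = 20
n=2,i=2: total = 20+4 = 24
n=2,i=3: total = 24+5 = 29
n=2,i=4: total = 29+6 = 35
n=3,i=0: total = 35+3 = 38
n=3,i=1: total = 38+4 = 42
n=3,i=2: total = 42+5 = 47
n=3,i=3: total = 47+6 = 53
n=3,i=4: total = 53+7 = 60
n=4,i=0: total = 60+4 = 64
n=4,i=1: total = 64+5 = 69
n=4,i=2: total = 69+6 = 75
n=4,i=3: total = 75+7 = 82
n=4,i=4: total = 82+8 = 90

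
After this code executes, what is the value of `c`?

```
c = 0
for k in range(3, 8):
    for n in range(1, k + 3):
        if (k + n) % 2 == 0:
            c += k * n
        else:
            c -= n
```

387

k=3,n=1: even sum, c = 0+3 = 3
k=3,n=2: odd sum, c = 3-2 = 1
k=3,n=3: even sum, c = 1+9 = 10
k=3,n=4: odd sum, c = 10-4 = 6
k=3,n=5: even sum, c = 6+15 = 21
k=4,n=1: odd sum, c = 21-1 = 20
k=4,n=2: even sum, c = 20+8 = 28
k=4,n=3: odd sum, c = 28-3 = 25
k=4,n=4: even sum, c = 25+16 = 41
k=4,n=5: odd sum, c = 41-5 = 36
k=4,n=6: even sum, c = 36+24 = 60
k=5,n=1: even sum, c = 60+5 = 65
k=5,n=2: odd sum, c = 65-2 = 63
k=5,n=3: even sum, c = 63+15 = 78
k=5,n=4: odd sum, c = 78-4 = 74
k=5,n=5: even sum, c = 74+25 = 99
k=5,n=6: odd sum, c = 99-6 = 93
k=5,n=7: even sum, c = 93+35 = 128
k=6,n=1: odd sum, c = 128-1 = 127
k=6,n=2: even sum, c = 127+12 = 139
k=6,n=3: odd sum, c = 139-3 = 136
k=6,n=4: even sum, c = 136+24 = 160
k=6,n=5: odd sum, c = 160-5 = 155
k=6,n=6: even sum, c = 155+36 = 191
k=6,n=7: odd sum, c = 191-7 = 184
k=6,n=8: even sum, c = 184+48 = 232
k=7,n=1: even sum, c = 232+7 = 239
k=7,n=2: odd sum, c = 239-2 = 237
k=7,n=3: even sum, c = 237+21 = 258
k=7,n=4: odd sum, c = 258-4 = 254
k=7,n=5: even sum, c = 254+35 = 289
k=7,n=6: odd sum, c = 289-6 = 283
k=7,n=7: even sum, c = 283+49 = 332
k=7,n=8: odd sum, c = 332-8 = 324
k=7,n=9: even sum, c = 324+63 = 387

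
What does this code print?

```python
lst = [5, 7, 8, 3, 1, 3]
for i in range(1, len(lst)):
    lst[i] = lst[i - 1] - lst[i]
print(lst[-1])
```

i=1: lst[1] = 5-7 = -2 → [5, -2, 8, 3, 1, 3]
i=2: lst[2] = (-2)-8 = -10 → [5, -2, -10, 3, 1, 3]
i=3: lst[3] = (-10)-3 = -13 → [5, -2, -10, -13, 1, 3]
i=4: lst[4] = (-13)-1 = -14 → [5, -2, -10, -13, -14, 3]
i=5: lst[5] = (-14)-3 = -17 → [5, -2, -10, -13, -14, -17]

-17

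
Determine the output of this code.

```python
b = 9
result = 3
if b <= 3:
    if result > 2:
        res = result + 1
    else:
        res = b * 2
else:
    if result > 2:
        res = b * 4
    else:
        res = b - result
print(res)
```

36

b=9, result=3
b <= 3 is False; result > 2 is True
→ res = b * 4 = 36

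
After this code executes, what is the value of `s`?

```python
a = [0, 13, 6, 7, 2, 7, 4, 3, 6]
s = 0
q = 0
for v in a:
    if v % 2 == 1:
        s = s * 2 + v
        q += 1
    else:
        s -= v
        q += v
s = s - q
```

57

v=0: not odd, s = 0-0 = 0; q=0
v=13: odd, s = 0*2+13 = 13; q=1
v=6: not odd, s = 13-6 = 7; q=7
v=7: odd, s = 7*2+7 = 21; q=8
v=2: not odd, s = 21-2 = 19; q=10
v=7: odd, s = 19*2+7 = 45; q=11
v=4: not odd, s = 45-4 = 41; q=15
v=3: odd, s = 41*2+3 = 85; q=16
v=6: not odd, s = 85-6 = 79; q=22
s-q = 79-22 = 57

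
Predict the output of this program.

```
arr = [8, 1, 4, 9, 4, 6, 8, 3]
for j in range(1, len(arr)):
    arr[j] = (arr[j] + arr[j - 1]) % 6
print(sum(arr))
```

j=1: arr[1] = (1+8)%6 = 3 → [8, 3, 4, 9, 4, 6, 8, 3]
j=2: arr[2] = (4+3)%6 = 1 → [8, 3, 1, 9, 4, 6, 8, 3]
j=3: arr[3] = (9+1)%6 = 4 → [8, 3, 1, 4, 4, 6, 8, 3]
j=4: arr[4] = (4+4)%6 = 2 → [8, 3, 1, 4, 2, 6, 8, 3]
j=5: arr[5] = (6+2)%6 = 2 → [8, 3, 1, 4, 2, 2, 8, 3]
j=6: arr[6] = (8+2)%6 = 4 → [8, 3, 1, 4, 2, 2, 4, 3]
j=7: arr[7] = (3+4)%6 = 1 → [8, 3, 1, 4, 2, 2, 4, 1]
sum = 25

25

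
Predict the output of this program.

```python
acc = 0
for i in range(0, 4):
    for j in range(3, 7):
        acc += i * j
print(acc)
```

108

i=0,j=3: acc = 0+0 = 0
i=0,j=4: acc = 0+0 = 0
i=0,j=5: acc = 0+0 = 0
i=0,j=6: acc = 0+0 = 0
i=1,j=3: acc = 0+3 = 3
i=1,j=4: acc = 3+4 = 7
i=1,j=5: acc = 7+5 = 12
i=1,j=6: acc = 12+6 = 18
i=2,j=3: acc = 18+6 = 24
i=2,j=4: acc = 24+8 = 32
i=2,j=5: acc = 32+10 = 42
i=2,j=6: acc = 42+12 = 54
i=3,j=3: acc = 54+9 = 63
i=3,j=4: acc = 63+12 = 75
i=3,j=5: acc = 75+15 = 90
i=3,j=6: acc = 90+18 = 108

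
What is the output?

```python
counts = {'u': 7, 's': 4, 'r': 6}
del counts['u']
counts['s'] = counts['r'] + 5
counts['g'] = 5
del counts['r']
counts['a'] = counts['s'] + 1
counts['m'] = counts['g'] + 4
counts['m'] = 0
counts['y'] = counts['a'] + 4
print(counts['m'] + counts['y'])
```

del 'u' → {'s': 4, 'r': 6}
counts['s'] = counts['r']+5 = 11 → {'s': 11, 'r': 6}
counts['g'] = 5 → {'s': 11, 'r': 6, 'g': 5}
del 'r' → {'s': 11, 'g': 5}
counts['a'] = counts['s']+1 = 12 → {'s': 11, 'g': 5, 'a': 12}
counts['m'] = counts['g']+4 = 9 → {'s': 11, 'g': 5, 'a': 12, 'm': 9}
counts['m'] = 0 → {'s': 11, 'g': 5, 'a': 12, 'm': 0}
counts['y'] = counts['a']+4 = 16 → {'s': 11, 'g': 5, 'a': 12, 'm': 0, 'y': 16}
counts['m']+counts['y'] = 0+16 = 16

16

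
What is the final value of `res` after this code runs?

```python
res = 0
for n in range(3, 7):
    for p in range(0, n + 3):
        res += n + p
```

n=3,p=0: res = 0+3 = 3
n=3,p=1: res = 3+4 = 7
n=3,p=2: res = 7+5 = 12
n=3,p=3: res = 12+6 = 18
n=3,p=4: res = 18+7 = 25
n=3,p=5: res = 25+8 = 33
n=4,p=0: res = 33+4 = 37
n=4,p=1: res = 37+5 = 42
n=4,p=2: res = 42+6 = 48
n=4,p=3: res = 48+7 = 55
n=4,p=4: res = 55+8 = 63
n=4,p=5: res = 63+9 = 72
n=4,p=6: res = 72+10 = 82
n=5,p=0: res = 82+5 = 87
n=5,p=1: res = 87+6 = 93
n=5,p=2: res = 93+7 = 100
n=5,p=3: res = 100+8 = 108
n=5,p=4: res = 108+9 = 117
n=5,p=5: res = 117+10 = 127
n=5,p=6: res = 127+11 = 138
n=5,p=7: res = 138+12 = 150
n=6,p=0: res = 150+6 = 156
n=6,p=1: res = 156+7 = 163
n=6,p=2: res = 163+8 = 171
n=6,p=3: res = 171+9 = 180
n=6,p=4: res = 180+10 = 190
n=6,p=5: res = 190+11 = 201
n=6,p=6: res = 201+12 = 213
n=6,p=7: res = 213+13 = 226
n=6,p=8: res = 226+14 = 240

240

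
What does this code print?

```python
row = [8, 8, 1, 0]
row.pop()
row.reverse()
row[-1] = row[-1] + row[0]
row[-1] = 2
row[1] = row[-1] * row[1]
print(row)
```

[1, 16, 2]

pop() removes 0 → [8, 8, 1]
reverse → [1, 8, 8]
row[-1] = row[-1]+row[0] = 8+1 = 9 → [1, 8, 9]
row[-1] = 2 → [1, 8, 2]
row[1] = row[-1]*row[1] = 2*8 = 16 → [1, 16, 2]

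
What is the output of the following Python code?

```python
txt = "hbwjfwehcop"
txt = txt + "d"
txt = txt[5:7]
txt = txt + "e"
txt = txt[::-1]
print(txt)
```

+ 'd' → 'hbwjfwehcopd'
slice [5:7] → 'we'
+ 'e' → 'wee'
reverse → 'eew'

eew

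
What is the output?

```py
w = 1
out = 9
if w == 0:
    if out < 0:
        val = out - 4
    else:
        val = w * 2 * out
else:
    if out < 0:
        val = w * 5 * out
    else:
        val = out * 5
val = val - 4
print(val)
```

41

w=1, out=9
w == 0 is False; out < 0 is False
→ val = out * 5 = 45
val = 45-4 = 41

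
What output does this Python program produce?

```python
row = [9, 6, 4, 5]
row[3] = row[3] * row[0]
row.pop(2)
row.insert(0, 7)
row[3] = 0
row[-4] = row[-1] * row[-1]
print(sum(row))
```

row[3] = row[3]*row[0] = 5*9 = 45 → [9, 6, 4, 45]
pop(2) removes 4 → [9, 6, 45]
insert 7 at 0 → [7, 9, 6, 45]
row[3] = 0 → [7, 9, 6, 0]
row[-4] = row[-1]*row[-1] = 0*0 = 0 → [0, 9, 6, 0]
sum = 15

15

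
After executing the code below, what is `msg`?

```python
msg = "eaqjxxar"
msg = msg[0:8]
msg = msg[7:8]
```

slice [0:8] → 'eaqjxxar'
slice [7:8] → 'r'

'r'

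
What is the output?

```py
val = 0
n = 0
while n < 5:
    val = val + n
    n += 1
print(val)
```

10

n=0: val = 0+0 = 0
n=1: val = 0+1 = 1
n=2: val = 1+2 = 3
n=3: val = 3+3 = 6
n=4: val = 6+4 = 10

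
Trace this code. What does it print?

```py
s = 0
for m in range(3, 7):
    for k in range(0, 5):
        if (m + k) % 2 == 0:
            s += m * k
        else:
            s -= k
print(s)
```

72

m=3,k=0: odd sum, s = 0-0 = 0
m=3,k=1: even sum, s = 0+3 = 3
m=3,k=2: odd sum, s = 3-2 = 1
m=3,k=3: even sum, s = 1+9 = 10
m=3,k=4: odd sum, s = 10-4 = 6
m=4,k=0: even sum, s = 6+0 = 6
m=4,k=1: odd sum, s = 6-1 = 5
m=4,k=2: even sum, s = 5+8 = 13
m=4,k=3: odd sum, s = 13-3 = 10
m=4,k=4: even sum, s = 10+16 = 26
m=5,k=0: odd sum, s = 26-0 = 26
m=5,k=1: even sum, s = 26+5 = 31
m=5,k=2: odd sum, s = 31-2 = 29
m=5,k=3: even sum, s = 29+15 = 44
m=5,k=4: odd sum, s = 44-4 = 40
m=6,k=0: even sum, s = 40+0 = 40
m=6,k=1: odd sum, s = 40-1 = 39
m=6,k=2: even sum, s = 39+12 = 51
m=6,k=3: odd sum, s = 51-3 = 48
m=6,k=4: even sum, s = 48+24 = 72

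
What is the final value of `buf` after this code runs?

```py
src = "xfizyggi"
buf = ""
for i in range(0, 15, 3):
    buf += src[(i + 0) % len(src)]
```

i=0: add src[0]='x' → 'x'
i=3: add src[3]='z' → 'xz'
i=6: add src[6]='g' → 'xzg'
i=9: add src[1]='f' → 'xzgf'
i=12: add src[4]='y' → 'xzgfy'

'xzgfy'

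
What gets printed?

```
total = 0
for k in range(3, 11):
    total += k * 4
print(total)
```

208

k=3: total = 0+3*4 = 12
k=4: total = 12+4*4 = 28
k=5: total = 28+5*4 = 48
k=6: total = 48+6*4 = 72
k=7: total = 72+7*4 = 100
k=8: total = 100+8*4 = 132
k=9: total = 132+9*4 = 168
k=10: total = 168+10*4 = 208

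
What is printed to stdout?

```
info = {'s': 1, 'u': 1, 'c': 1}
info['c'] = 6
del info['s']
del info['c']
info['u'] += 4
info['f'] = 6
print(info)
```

info['c'] = 6 → {'s': 1, 'u': 1, 'c': 6}
del 's' → {'u': 1, 'c': 6}
del 'c' → {'u': 1}
info['u'] = 1+4 = 5 → {'u': 5}
info['f'] = 6 → {'u': 5, 'f': 6}

{'u': 5, 'f': 6}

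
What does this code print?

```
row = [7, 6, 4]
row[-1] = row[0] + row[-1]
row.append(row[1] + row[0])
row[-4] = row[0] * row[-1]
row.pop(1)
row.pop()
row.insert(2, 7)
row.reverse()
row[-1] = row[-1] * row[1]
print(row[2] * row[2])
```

1002001

row[-1] = row[0]+row[-1] = 7+4 = 11 → [7, 6, 11]
append row[1]+row[0] = 6+7 = 13 → [7, 6, 11, 13]
row[-4] = row[0]*row[-1] = 7*13 = 91 → [91, 6, 11, 13]
pop(1) removes 6 → [91, 11, 13]
pop() removes 13 → [91, 11]
insert 7 at 2 → [91, 11, 7]
reverse → [7, 11, 91]
row[-1] = row[-1]*row[1] = 91*11 = 1001 → [7, 11, 1001]
row[2]*row[2] = 1001*1001 = 1002001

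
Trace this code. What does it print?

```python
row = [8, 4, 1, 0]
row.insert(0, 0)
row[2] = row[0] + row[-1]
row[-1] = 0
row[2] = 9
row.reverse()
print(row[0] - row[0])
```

0

insert 0 at 0 → [0, 8, 4, 1, 0]
row[2] = row[0]+row[-1] = 0+0 = 0 → [0, 8, 0, 1, 0]
row[-1] = 0 → [0, 8, 0, 1, 0]
row[2] = 9 → [0, 8, 9, 1, 0]
reverse → [0, 1, 9, 8, 0]
row[0]-row[0] = 0-0 = 0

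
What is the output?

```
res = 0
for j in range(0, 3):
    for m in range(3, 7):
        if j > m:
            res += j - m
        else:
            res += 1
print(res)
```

12

j=0,m=3: not 0>3, res = 0+1 = 1
j=0,m=4: not 0>4, res = 1+1 = 2
j=0,m=5: not 0>5, res = 2+1 = 3
j=0,m=6: not 0>6, res = 3+1 = 4
j=1,m=3: not 1>3, res = 4+1 = 5
j=1,m=4: not 1>4, res = 5+1 = 6
j=1,m=5: not 1>5, res = 6+1 = 7
j=1,m=6: not 1>6, res = 7+1 = 8
j=2,m=3: not 2>3, res = 8+1 = 9
j=2,m=4: not 2>4, res = 9+1 = 10
j=2,m=5: not 2>5, res = 10+1 = 11
j=2,m=6: not 2>6, res = 11+1 = 12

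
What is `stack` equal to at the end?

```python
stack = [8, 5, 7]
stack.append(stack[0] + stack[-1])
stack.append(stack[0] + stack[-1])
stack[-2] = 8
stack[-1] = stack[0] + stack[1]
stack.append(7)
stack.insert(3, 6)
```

append stack[0]+stack[-1] = 8+7 = 15 → [8, 5, 7, 15]
append stack[0]+stack[-1] = 8+15 = 23 → [8, 5, 7, 15, 23]
stack[-2] = 8 → [8, 5, 7, 8, 23]
stack[-1] = stack[0]+stack[1] = 8+5 = 13 → [8, 5, 7, 8, 13]
append 7 → [8, 5, 7, 8, 13, 7]
insert 6 at 3 → [8, 5, 7, 6, 8, 13, 7]

[8, 5, 7, 6, 8, 13, 7]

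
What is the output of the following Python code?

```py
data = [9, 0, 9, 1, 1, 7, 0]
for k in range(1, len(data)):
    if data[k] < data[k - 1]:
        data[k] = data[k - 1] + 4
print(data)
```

k=1: 0<9, data[1] = 9+4 = 13 → [9, 13, 9, 1, 1, 7, 0]
k=2: 9<13, data[2] = 13+4 = 17 → [9, 13, 17, 1, 1, 7, 0]
k=3: 1<17, data[3] = 17+4 = 21 → [9, 13, 17, 21, 1, 7, 0]
k=4: 1<21, data[4] = 21+4 = 25 → [9, 13, 17, 21, 25, 7, 0]
k=5: 7<25, data[5] = 25+4 = 29 → [9, 13, 17, 21, 25, 29, 0]
k=6: 0<29, data[6] = 29+4 = 33 → [9, 13, 17, 21, 25, 29, 33]

[9, 13, 17, 21, 25, 29, 33]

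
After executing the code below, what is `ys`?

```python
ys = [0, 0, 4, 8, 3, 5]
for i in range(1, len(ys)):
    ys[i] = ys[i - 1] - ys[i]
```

i=1: ys[1] = 0-0 = 0 → [0, 0, 4, 8, 3, 5]
i=2: ys[2] = 0-4 = -4 → [0, 0, -4, 8, 3, 5]
i=3: ys[3] = (-4)-8 = -12 → [0, 0, -4, -12, 3, 5]
i=4: ys[4] = (-12)-3 = -15 → [0, 0, -4, -12, -15, 5]
i=5: ys[5] = (-15)-5 = -20 → [0, 0, -4, -12, -15, -20]

[0, 0, -4, -12, -15, -20]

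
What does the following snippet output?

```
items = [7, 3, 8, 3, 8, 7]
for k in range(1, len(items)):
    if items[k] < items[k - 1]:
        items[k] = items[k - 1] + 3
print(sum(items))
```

k=1: 3<7, items[1] = 7+3 = 10 → [7, 10, 8, 3, 8, 7]
k=2: 8<10, items[2] = 10+3 = 13 → [7, 10, 13, 3, 8, 7]
k=3: 3<13, items[3] = 13+3 = 16 → [7, 10, 13, 16, 8, 7]
k=4: 8<16, items[4] = 16+3 = 19 → [7, 10, 13, 16, 19, 7]
k=5: 7<19, items[5] = 19+3 = 22 → [7, 10, 13, 16, 19, 22]
sum = 87

87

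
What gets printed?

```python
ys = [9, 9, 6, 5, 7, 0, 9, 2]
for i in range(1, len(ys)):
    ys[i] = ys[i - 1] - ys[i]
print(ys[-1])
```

i=1: ys[1] = 9-9 = 0 → [9, 0, 6, 5, 7, 0, 9, 2]
i=2: ys[2] = 0-6 = -6 → [9, 0, -6, 5, 7, 0, 9, 2]
i=3: ys[3] = (-6)-5 = -11 → [9, 0, -6, -11, 7, 0, 9, 2]
i=4: ys[4] = (-11)-7 = -18 → [9, 0, -6, -11, -18, 0, 9, 2]
i=5: ys[5] = (-18)-0 = -18 → [9, 0, -6, -11, -18, -18, 9, 2]
i=6: ys[6] = (-18)-9 = -27 → [9, 0, -6, -11, -18, -18, -27, 2]
i=7: ys[7] = (-27)-2 = -29 → [9, 0, -6, -11, -18, -18, -27, -29]

-29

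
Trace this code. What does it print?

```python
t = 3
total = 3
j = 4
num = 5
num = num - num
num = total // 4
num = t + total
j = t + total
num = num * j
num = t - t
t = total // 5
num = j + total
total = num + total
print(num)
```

9

num = 5-5 = 0
num = 3//4 = 0
num = 3+3 = 6
j = 3+3 = 6
num = 6*6 = 36
num = 3-3 = 0
t = 3//5 = 0
num = 6+3 = 9
total = 9+3 = 12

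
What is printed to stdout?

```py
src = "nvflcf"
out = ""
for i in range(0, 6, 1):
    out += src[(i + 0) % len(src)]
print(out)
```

nvflcf

i=0: add src[0]='n' → 'n'
i=1: add src[1]='v' → 'nv'
i=2: add src[2]='f' → 'nvf'
i=3: add src[3]='l' → 'nvfl'
i=4: add src[4]='c' → 'nvflc'
i=5: add src[5]='f' → 'nvflcf'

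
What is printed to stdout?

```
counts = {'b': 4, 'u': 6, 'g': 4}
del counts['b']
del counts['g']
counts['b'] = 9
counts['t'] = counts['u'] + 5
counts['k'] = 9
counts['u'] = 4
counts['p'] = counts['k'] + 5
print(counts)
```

del 'b' → {'u': 6, 'g': 4}
del 'g' → {'u': 6}
counts['b'] = 9 → {'u': 6, 'b': 9}
counts['t'] = counts['u']+5 = 11 → {'u': 6, 'b': 9, 't': 11}
counts['k'] = 9 → {'u': 6, 'b': 9, 't': 11, 'k': 9}
counts['u'] = 4 → {'u': 4, 'b': 9, 't': 11, 'k': 9}
counts['p'] = counts['k']+5 = 14 → {'u': 4, 'b': 9, 't': 11, 'k': 9, 'p': 14}

{'u': 4, 'b': 9, 't': 11, 'k': 9, 'p': 14}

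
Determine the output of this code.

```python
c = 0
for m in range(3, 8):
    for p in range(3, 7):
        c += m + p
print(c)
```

m=3,p=3: c = 0+6 = 6
m=3,p=4: c = 6+7 = 13
m=3,p=5: c = 13+8 = 21
m=3,p=6: c = 21+9 = 30
m=4,p=3: c = 30+7 = 37
m=4,p=4: c = 37+8 = 45
m=4,p=5: c = 45+9 = 54
m=4,p=6: c = 54+10 = 64
m=5,p=3: c = 64+8 = 72
m=5,p=4: c = 72+9 = 81
m=5,p=5: c = 81+10 = 91
m=5,p=6: c = 91+11 = 102
m=6,p=3: c = 102+9 = 111
m=6,p=4: c = 111+10 = 121
m=6,p=5: c = 121+11 = 132
m=6,p=6: c = 132+12 = 144
m=7,p=3: c = 144+10 = 154
m=7,p=4: c = 154+11 = 165
m=7,p=5: c = 165+12 = 177
m=7,p=6: c = 177+13 = 190

190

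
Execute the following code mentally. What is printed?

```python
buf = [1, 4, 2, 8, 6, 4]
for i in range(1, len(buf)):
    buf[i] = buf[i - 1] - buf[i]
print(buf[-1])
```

i=1: buf[1] = 1-4 = -3 → [1, -3, 2, 8, 6, 4]
i=2: buf[2] = (-3)-2 = -5 → [1, -3, -5, 8, 6, 4]
i=3: buf[3] = (-5)-8 = -13 → [1, -3, -5, -13, 6, 4]
i=4: buf[4] = (-13)-6 = -19 → [1, -3, -5, -13, -19, 4]
i=5: buf[5] = (-19)-4 = -23 → [1, -3, -5, -13, -19, -23]

-23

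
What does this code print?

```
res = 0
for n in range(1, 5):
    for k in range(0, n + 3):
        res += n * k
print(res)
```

155

n=1,k=0: res = 0+0 = 0
n=1,k=1: res = 0+1 = 1
n=1,k=2: res = 1+2 = 3
n=1,k=3: res = 3+3 = 6
n=2,k=0: res = 6+0 = 6
n=2,k=1: res = 6+2 = 8
n=2,k=2: res = 8+4 = 12
n=2,k=3: res = 12+6 = 18
n=2,k=4: res = 18+8 = 26
n=3,k=0: res = 26+0 = 26
n=3,k=1: res = 26+3 = 29
n=3,k=2: res = 29+6 = 35
n=3,k=3: res = 35+9 = 44
n=3,k=4: res = 44+12 = 56
n=3,k=5: res = 56+15 = 71
n=4,k=0: res = 71+0 = 71
n=4,k=1: res = 71+4 = 75
n=4,k=2: res = 75+8 = 83
n=4,k=3: res = 83+12 = 95
n=4,k=4: res = 95+16 = 111
n=4,k=5: res = 111+20 = 131
n=4,k=6: res = 131+24 = 155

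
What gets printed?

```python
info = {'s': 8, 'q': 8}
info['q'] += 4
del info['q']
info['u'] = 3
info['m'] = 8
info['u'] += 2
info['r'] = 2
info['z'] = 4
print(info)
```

{'s': 8, 'u': 5, 'm': 8, 'r': 2, 'z': 4}

info['q'] = 8+4 = 12 → {'s': 8, 'q': 12}
del 'q' → {'s': 8}
info['u'] = 3 → {'s': 8, 'u': 3}
info['m'] = 8 → {'s': 8, 'u': 3, 'm': 8}
info['u'] = 3+2 = 5 → {'s': 8, 'u': 5, 'm': 8}
info['r'] = 2 → {'s': 8, 'u': 5, 'm': 8, 'r': 2}
info['z'] = 4 → {'s': 8, 'u': 5, 'm': 8, 'r': 2, 'z': 4}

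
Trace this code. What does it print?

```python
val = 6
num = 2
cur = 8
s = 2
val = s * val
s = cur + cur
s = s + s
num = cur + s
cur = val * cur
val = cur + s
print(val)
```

128

val = 2*6 = 12
s = 8+8 = 16
s = 16+16 = 32
num = 8+32 = 40
cur = 12*8 = 96
val = 96+32 = 128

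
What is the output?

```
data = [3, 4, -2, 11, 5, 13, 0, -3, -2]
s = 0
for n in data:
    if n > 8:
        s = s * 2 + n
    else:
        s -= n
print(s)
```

10

n=3: not >8, s = 0-3 = -3
n=4: not >8, s = (-3)-4 = -7
n=-2: not >8, s = (-7)-(-2) = -5
n=11: >8, s = (-5)*2+11 = 1
n=5: not >8, s = 1-5 = -4
n=13: >8, s = (-4)*2+13 = 5
n=0: not >8, s = 5-0 = 5
n=-3: not >8, s = 5-(-3) = 8
n=-2: not >8, s = 8-(-2) = 10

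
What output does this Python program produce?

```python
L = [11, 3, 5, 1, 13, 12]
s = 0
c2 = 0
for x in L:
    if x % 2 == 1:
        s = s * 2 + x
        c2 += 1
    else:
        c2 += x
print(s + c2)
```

x=11: odd, s = 0*2+11 = 11; c2=1
x=3: odd, s = 11*2+3 = 25; c2=2
x=5: odd, s = 25*2+5 = 55; c2=3
x=1: odd, s = 55*2+1 = 111; c2=4
x=13: odd, s = 111*2+13 = 235; c2=5
x=12: not odd; c2=17
s+c2 = 235+17 = 252

252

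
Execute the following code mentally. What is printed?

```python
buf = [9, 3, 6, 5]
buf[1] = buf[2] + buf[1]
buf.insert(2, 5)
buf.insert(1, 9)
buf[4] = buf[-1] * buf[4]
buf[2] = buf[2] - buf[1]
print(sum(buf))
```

buf[1] = buf[2]+buf[1] = 6+3 = 9 → [9, 9, 6, 5]
insert 5 at 2 → [9, 9, 5, 6, 5]
insert 9 at 1 → [9, 9, 9, 5, 6, 5]
buf[4] = buf[-1]*buf[4] = 5*6 = 30 → [9, 9, 9, 5, 30, 5]
buf[2] = buf[2]-buf[1] = 9-9 = 0 → [9, 9, 0, 5, 30, 5]
sum = 58

58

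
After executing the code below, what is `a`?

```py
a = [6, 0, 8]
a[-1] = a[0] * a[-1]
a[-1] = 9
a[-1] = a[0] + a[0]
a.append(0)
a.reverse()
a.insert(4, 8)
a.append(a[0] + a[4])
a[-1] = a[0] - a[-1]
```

a[-1] = a[0]*a[-1] = 6*8 = 48 → [6, 0, 48]
a[-1] = 9 → [6, 0, 9]
a[-1] = a[0]+a[0] = 6+6 = 12 → [6, 0, 12]
append 0 → [6, 0, 12, 0]
reverse → [0, 12, 0, 6]
insert 8 at 4 → [0, 12, 0, 6, 8]
append a[0]+a[4] = 0+8 = 8 → [0, 12, 0, 6, 8, 8]
a[-1] = a[0]-a[-1] = 0-8 = -8 → [0, 12, 0, 6, 8, -8]

[0, 12, 0, 6, 8, -8]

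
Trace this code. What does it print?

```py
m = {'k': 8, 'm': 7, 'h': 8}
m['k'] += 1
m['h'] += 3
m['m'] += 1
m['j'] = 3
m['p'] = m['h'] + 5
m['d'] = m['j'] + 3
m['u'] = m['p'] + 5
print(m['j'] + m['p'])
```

m['k'] = 8+1 = 9 → {'k': 9, 'm': 7, 'h': 8}
m['h'] = 8+3 = 11 → {'k': 9, 'm': 7, 'h': 11}
m['m'] = 7+1 = 8 → {'k': 9, 'm': 8, 'h': 11}
m['j'] = 3 → {'k': 9, 'm': 8, 'h': 11, 'j': 3}
m['p'] = m['h']+5 = 16 → {'k': 9, 'm': 8, 'h': 11, 'j': 3, 'p': 16}
m['d'] = m['j']+3 = 6 → {'k': 9, 'm': 8, 'h': 11, 'j': 3, 'p': 16, 'd': 6}
m['u'] = m['p']+5 = 21 → {'k': 9, 'm': 8, 'h': 11, 'j': 3, 'p': 16, 'd': 6, 'u': 21}
m['j']+m['p'] = 3+16 = 19

19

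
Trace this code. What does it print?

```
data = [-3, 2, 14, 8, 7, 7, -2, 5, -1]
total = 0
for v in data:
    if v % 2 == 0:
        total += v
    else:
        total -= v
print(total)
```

7

v=-3: not even, total = 0-(-3) = 3
v=2: even, total = 3+2 = 5
v=14: even, total = 5+14 = 19
v=8: even, total = 19+8 = 27
v=7: not even, total = 27-7 = 20
v=7: not even, total = 20-7 = 13
v=-2: even, total = 13+(-2) = 11
v=5: not even, total = 11-5 = 6
v=-1: not even, total = 6-(-1) = 7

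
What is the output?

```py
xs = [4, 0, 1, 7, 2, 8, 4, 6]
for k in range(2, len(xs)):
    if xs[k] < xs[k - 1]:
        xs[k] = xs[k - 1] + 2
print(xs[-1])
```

15

k=2: 1>=0, unchanged → [4, 0, 1, 7, 2, 8, 4, 6]
k=3: 7>=1, unchanged → [4, 0, 1, 7, 2, 8, 4, 6]
k=4: 2<7, xs[4] = 7+2 = 9 → [4, 0, 1, 7, 9, 8, 4, 6]
k=5: 8<9, xs[5] = 9+2 = 11 → [4, 0, 1, 7, 9, 11, 4, 6]
k=6: 4<11, xs[6] = 11+2 = 13 → [4, 0, 1, 7, 9, 11, 13, 6]
k=7: 6<13, xs[7] = 13+2 = 15 → [4, 0, 1, 7, 9, 11, 13, 15]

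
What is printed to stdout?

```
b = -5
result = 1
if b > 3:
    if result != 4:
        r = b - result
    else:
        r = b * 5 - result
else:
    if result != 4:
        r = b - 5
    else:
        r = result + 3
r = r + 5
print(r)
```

b=-5, result=1
b > 3 is False; result != 4 is True
→ r = b - 5 = -10
r = (-10)+5 = -5

-5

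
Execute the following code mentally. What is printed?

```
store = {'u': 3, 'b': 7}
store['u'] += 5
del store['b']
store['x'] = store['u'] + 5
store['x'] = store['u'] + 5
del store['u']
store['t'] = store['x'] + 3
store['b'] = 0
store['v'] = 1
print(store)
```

{'x': 13, 't': 16, 'b': 0, 'v': 1}

store['u'] = 3+5 = 8 → {'u': 8, 'b': 7}
del 'b' → {'u': 8}
store['x'] = store['u']+5 = 13 → {'u': 8, 'x': 13}
store['x'] = store['u']+5 = 13 → {'u': 8, 'x': 13}
del 'u' → {'x': 13}
store['t'] = store['x']+3 = 16 → {'x': 13, 't': 16}
store['b'] = 0 → {'x': 13, 't': 16, 'b': 0}
store['v'] = 1 → {'x': 13, 't': 16, 'b': 0, 'v': 1}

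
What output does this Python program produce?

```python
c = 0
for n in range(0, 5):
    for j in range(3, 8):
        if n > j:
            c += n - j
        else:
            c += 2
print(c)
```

49

n=0,j=3: not 0>3, c = 0+2 = 2
n=0,j=4: not 0>4, c = 2+2 = 4
n=0,j=5: not 0>5, c = 4+2 = 6
n=0,j=6: not 0>6, c = 6+2 = 8
n=0,j=7: not 0>7, c = 8+2 = 10
n=1,j=3: not 1>3, c = 10+2 = 12
n=1,j=4: not 1>4, c = 12+2 = 14
n=1,j=5: not 1>5, c = 14+2 = 16
n=1,j=6: not 1>6, c = 16+2 = 18
n=1,j=7: not 1>7, c = 18+2 = 20
n=2,j=3: not 2>3, c = 20+2 = 22
n=2,j=4: not 2>4, c = 22+2 = 24
n=2,j=5: not 2>5, c = 24+2 = 26
n=2,j=6: not 2>6, c = 26+2 = 28
n=2,j=7: not 2>7, c = 28+2 = 30
n=3,j=3: not 3>3, c = 30+2 = 32
n=3,j=4: not 3>4, c = 32+2 = 34
n=3,j=5: not 3>5, c = 34+2 = 36
n=3,j=6: not 3>6, c = 36+2 = 38
n=3,j=7: not 3>7, c = 38+2 = 40
n=4,j=3: 4>3, c = 40+1 = 41
n=4,j=4: not 4>4, c = 41+2 = 43
n=4,j=5: not 4>5, c = 43+2 = 45
n=4,j=6: not 4>6, c = 45+2 = 47
n=4,j=7: not 4>7, c = 47+2 = 49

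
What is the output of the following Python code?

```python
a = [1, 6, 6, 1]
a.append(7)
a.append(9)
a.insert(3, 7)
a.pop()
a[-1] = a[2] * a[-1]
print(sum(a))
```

append 7 → [1, 6, 6, 1, 7]
append 9 → [1, 6, 6, 1, 7, 9]
insert 7 at 3 → [1, 6, 6, 7, 1, 7, 9]
pop() removes 9 → [1, 6, 6, 7, 1, 7]
a[-1] = a[2]*a[-1] = 6*7 = 42 → [1, 6, 6, 7, 1, 42]
sum = 63

63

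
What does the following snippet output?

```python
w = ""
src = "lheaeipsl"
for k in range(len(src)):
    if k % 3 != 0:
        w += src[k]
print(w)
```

heeisl

k=0: skip
k=1: add 'h' → 'h'
k=2: add 'e' → 'he'
k=3: skip
k=4: add 'e' → 'hee'
k=5: add 'i' → 'heei'
k=6: skip
k=7: add 's' → 'heeis'
k=8: add 'l' → 'heeisl'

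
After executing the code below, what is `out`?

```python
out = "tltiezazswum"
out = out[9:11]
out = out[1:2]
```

slice [9:11] → 'wu'
slice [1:2] → 'u'

'u'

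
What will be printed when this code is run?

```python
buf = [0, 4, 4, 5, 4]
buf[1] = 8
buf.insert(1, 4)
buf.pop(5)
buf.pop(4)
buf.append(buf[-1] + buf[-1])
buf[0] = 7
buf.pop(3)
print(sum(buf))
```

buf[1] = 8 → [0, 8, 4, 5, 4]
insert 4 at 1 → [0, 4, 8, 4, 5, 4]
pop(5) removes 4 → [0, 4, 8, 4, 5]
pop(4) removes 5 → [0, 4, 8, 4]
append buf[-1]+buf[-1] = 4+4 = 8 → [0, 4, 8, 4, 8]
buf[0] = 7 → [7, 4, 8, 4, 8]
pop(3) removes 4 → [7, 4, 8, 8]
sum = 27

27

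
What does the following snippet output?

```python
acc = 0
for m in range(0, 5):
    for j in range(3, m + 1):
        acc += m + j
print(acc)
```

m=3,j=3: acc = 0+6 = 6
m=4,j=3: acc = 6+7 = 13
m=4,j=4: acc = 13+8 = 21

21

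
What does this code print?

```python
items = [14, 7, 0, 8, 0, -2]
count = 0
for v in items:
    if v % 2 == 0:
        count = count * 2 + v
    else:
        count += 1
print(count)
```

270

v=14: even, count = 0*2+14 = 14
v=7: not even, count = 14+1 = 15
v=0: even, count = 15*2+0 = 30
v=8: even, count = 30*2+8 = 68
v=0: even, count = 68*2+0 = 136
v=-2: even, count = 136*2+(-2) = 270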